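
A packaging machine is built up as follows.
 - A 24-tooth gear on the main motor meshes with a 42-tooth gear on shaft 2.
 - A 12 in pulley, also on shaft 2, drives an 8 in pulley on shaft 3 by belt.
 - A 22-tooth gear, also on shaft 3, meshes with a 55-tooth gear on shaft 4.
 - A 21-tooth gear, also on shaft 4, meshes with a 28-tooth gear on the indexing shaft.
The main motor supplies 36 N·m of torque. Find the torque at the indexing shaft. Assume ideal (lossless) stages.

140 N·m

Gear mesh: ratio = 42/24 = 1.75; torque at shaft 2 = 36 × 1.75 = 63 N·m.
Belt: ratio = 8/12 = 0.66667; torque at shaft 3 = 63 × 0.66667 = 42 N·m.
Gear mesh: ratio = 55/22 = 2.5; torque at shaft 4 = 42 × 2.5 = 105 N·m.
Gear mesh: ratio = 28/21 = 1.3333; torque at the indexing shaft = 105 × 1.3333 = 140 N·m.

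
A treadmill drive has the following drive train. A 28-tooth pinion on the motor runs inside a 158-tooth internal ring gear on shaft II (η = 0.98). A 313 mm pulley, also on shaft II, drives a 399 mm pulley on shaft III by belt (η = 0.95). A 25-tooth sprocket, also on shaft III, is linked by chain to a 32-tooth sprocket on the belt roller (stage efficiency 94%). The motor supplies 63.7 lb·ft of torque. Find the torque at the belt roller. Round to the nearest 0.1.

Internal gear: ratio = 158/28 = 5.6429; torque at shaft II = 63.7 × 5.6429 × 0.98 = 352.26 lb·ft.
Belt: ratio = 399/313 = 1.2748; torque at shaft III = 352.26 × 1.2748 × 0.95 = 426.6 lb·ft.
Chain: ratio = 32/25 = 1.28; torque at the belt roller = 426.6 × 1.28 × 0.94 = 513.28 lb·ft.

513.3 lb·ft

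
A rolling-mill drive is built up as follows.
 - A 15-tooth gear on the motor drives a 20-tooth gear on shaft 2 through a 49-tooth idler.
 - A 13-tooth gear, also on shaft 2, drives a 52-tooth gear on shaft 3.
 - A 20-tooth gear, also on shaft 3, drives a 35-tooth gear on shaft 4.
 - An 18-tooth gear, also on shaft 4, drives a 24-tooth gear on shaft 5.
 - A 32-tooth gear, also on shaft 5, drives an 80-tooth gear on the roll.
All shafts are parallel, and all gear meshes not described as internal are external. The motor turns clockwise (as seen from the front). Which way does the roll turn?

clockwise

the motor → shaft 2: driver → idler → driven is 2 external meshes, 2 reversals → CW.
shaft 2 → shaft 3: external mesh, 1 reversal → CCW.
shaft 3 → shaft 4: external mesh, 1 reversal → CW.
shaft 4 → shaft 5: external mesh, 1 reversal → CCW.
shaft 5 → the roll: external mesh, 1 reversal → CW.
6 reversals in total — an even number — so the roll turns the same way as the motor.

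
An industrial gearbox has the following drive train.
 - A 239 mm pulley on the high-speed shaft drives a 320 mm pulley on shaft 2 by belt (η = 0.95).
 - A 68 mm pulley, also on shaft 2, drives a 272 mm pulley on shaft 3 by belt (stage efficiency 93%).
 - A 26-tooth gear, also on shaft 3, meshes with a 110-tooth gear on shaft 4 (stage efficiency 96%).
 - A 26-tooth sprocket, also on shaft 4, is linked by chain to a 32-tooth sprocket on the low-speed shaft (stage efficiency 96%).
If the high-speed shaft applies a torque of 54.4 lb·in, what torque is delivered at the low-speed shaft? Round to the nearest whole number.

1235 lb·in

After the belt (320/239): 54.4 × 1.3389 × 0.95 = 69.195 lb·in
After the belt (272/68): 69.195 × 4 × 0.93 = 257.41 lb·in
After the gear mesh (110/26): 257.41 × 4.2308 × 0.96 = 1045.5 lb·in
After the chain (32/26): 1045.5 × 1.2308 × 0.96 = 1235.3 lb·in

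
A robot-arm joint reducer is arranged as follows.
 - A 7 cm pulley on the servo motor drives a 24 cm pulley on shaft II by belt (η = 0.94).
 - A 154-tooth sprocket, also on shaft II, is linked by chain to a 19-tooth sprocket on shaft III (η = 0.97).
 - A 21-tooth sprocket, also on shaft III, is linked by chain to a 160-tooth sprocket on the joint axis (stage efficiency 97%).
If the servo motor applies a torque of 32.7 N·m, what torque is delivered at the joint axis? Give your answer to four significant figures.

93.21 N·m

belt 24/7 = 3.4286 → τ = 32.7·3.4286·0.94 = 105.39 N·m
chain 19/154 = 0.12338 → τ = 105.39·0.12338·0.97 = 12.612 N·m
chain 160/21 = 7.619 → τ = 12.612·7.619·0.97 = 93.211 N·m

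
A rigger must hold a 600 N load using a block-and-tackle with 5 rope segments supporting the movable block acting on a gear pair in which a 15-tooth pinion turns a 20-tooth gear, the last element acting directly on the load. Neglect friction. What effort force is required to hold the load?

Block-and-tackle MA = number of supporting rope parts = 5.
Gear pair MA = 20/15 = 1.3333.
Combined ideal MA = 5 × 1.3333 = 6.6667.
Effort = load / MA = 600 / 6.6667 = 90 N.

90 N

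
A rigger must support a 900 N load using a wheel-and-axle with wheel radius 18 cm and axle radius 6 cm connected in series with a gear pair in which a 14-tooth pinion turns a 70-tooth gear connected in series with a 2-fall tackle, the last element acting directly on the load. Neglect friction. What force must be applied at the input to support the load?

30 N

Wheel-and-axle MA = R/r = 18/6 = 3.
Gear pair MA = 70/14 = 5.
Block-and-tackle MA = number of supporting rope parts = 2.
Combined ideal MA = 3 × 5 × 2 = 30.
Effort = load / MA = 900 / 30 = 30 N.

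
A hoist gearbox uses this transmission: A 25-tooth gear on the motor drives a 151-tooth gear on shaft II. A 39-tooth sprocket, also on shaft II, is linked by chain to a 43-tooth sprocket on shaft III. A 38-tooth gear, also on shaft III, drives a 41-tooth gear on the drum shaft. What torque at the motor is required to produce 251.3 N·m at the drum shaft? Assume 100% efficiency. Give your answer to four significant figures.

Overall ratio R = 6.04 × 1.1026 × 1.0789 = 7.1852.
Input torque = output torque / R = 251.3 / 7.1852 = 34.974 N·m.

34.97 N·m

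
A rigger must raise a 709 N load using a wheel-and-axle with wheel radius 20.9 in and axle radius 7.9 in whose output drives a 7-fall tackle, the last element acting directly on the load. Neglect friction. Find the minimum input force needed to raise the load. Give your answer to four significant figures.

Wheel-and-axle MA = R/r = 20.9/7.9 = 2.6456.
Block-and-tackle MA = number of supporting rope parts = 7.
Combined ideal MA = 2.6456 × 7 = 18.519.
Effort = load / MA = 709 / 18.519 = 38.285 N.

38.29 N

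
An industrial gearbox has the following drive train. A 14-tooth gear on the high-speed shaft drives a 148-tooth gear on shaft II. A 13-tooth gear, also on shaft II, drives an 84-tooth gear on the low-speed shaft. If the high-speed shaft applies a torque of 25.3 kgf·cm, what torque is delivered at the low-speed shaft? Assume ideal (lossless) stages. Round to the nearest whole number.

Gear mesh: ratio = 148/14 = 10.571; torque at shaft II = 25.3 × 10.571 = 267.46 kgf·cm.
Gear mesh: ratio = 84/13 = 6.4615; torque at the low-speed shaft = 267.46 × 6.4615 = 1728.2 kgf·cm.

1728 kgf·cm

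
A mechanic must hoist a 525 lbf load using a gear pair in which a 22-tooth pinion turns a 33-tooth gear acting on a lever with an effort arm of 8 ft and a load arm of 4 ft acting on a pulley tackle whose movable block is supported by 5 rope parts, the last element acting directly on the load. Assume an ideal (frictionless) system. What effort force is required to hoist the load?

Gear pair MA = 33/22 = 1.5.
Lever MA = effort arm / load arm = 8/4 = 2.
Block-and-tackle MA = number of supporting rope parts = 5.
Combined ideal MA = 1.5 × 2 × 5 = 15.
Effort = load / MA = 525 / 15 = 35 lbf.

35 lbf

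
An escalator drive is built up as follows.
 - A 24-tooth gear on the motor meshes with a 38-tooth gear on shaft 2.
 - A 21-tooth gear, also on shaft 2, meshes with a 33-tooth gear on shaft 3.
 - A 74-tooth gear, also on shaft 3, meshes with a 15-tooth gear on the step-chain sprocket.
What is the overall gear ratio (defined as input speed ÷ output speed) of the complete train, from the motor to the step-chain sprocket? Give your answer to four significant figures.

Each stage contributes driven/driver: gear mesh 38/24 = 1.5833, gear mesh 33/21 = 1.5714, gear mesh 15/74 = 0.2027.
Overall: 1.5833 × 1.5714 × 0.2027 = 0.50434.

0.5043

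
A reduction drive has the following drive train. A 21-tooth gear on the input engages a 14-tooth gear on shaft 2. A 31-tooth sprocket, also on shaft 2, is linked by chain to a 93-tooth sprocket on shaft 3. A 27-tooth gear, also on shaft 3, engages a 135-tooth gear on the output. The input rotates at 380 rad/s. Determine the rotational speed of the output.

the input → shaft 2 (gear mesh, 14/21): 380 ÷ 0.66667 = 570 rad/s
shaft 2 → shaft 3 (chain, 93/31): 570 ÷ 3 = 190 rad/s
shaft 3 → the output (gear mesh, 135/27): 190 ÷ 5 = 38 rad/s

38 rad/s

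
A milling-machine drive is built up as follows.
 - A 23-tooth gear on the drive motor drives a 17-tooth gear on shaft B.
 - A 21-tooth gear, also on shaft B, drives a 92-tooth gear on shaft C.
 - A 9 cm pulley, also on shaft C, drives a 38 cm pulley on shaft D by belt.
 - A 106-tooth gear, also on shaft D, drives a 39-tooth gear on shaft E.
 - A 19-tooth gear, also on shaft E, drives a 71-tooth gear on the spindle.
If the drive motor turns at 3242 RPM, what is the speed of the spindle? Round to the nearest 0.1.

172.5 RPM

gear mesh 17/23 = 0.73913 → 3242/0.73913 = 4386.2 RPM
gear mesh 92/21 = 4.381 → 4386.2/4.381 = 1001.2 RPM
belt 38/9 = 4.2222 → 1001.2/4.2222 = 237.13 RPM
gear mesh 39/106 = 0.36792 → 237.13/0.36792 = 644.5 RPM
gear mesh 71/19 = 3.7368 → 644.5/3.7368 = 172.47 RPM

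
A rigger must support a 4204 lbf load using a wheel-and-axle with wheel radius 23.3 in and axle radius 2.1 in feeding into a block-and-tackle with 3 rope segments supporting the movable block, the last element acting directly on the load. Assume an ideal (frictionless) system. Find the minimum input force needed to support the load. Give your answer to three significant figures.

126 lbf

Wheel-and-axle MA = R/r = 23.3/2.1 = 11.095.
Block-and-tackle MA = number of supporting rope parts = 3.
Combined ideal MA = 11.095 × 3 = 33.286.
Effort = load / MA = 4204 / 33.286 = 126.3 lbf.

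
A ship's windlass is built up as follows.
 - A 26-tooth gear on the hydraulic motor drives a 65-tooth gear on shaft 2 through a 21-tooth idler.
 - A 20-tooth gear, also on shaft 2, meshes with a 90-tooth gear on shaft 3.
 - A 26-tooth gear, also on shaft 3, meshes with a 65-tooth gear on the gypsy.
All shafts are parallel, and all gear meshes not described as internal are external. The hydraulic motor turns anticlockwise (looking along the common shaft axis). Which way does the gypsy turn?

the hydraulic motor → shaft 2: driver → idler → driven is 2 external meshes, 2 reversals → CCW.
shaft 2 → shaft 3: external mesh, 1 reversal → CW.
shaft 3 → the gypsy: external mesh, 1 reversal → CCW.
4 reversals in total — an even number — so the gypsy turns the same way as the hydraulic motor.

anticlockwise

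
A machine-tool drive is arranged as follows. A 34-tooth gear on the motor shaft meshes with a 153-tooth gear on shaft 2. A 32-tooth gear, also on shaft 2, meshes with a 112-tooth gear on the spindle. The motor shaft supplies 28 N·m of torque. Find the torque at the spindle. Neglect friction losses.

441 N·m

After the gear mesh (153/34): 28 × 4.5 = 126 N·m
After the gear mesh (112/32): 126 × 3.5 = 441 N·m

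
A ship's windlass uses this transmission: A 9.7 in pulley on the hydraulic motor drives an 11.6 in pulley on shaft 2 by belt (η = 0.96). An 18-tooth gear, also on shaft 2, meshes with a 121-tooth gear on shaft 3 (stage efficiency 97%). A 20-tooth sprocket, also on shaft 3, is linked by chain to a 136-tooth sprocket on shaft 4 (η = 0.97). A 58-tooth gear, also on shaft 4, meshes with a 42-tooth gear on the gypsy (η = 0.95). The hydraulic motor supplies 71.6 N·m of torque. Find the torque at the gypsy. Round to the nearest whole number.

belt 11.6/9.7 = 1.1959 → τ = 71.6·1.1959·0.96 = 82.2 N·m
gear mesh 121/18 = 6.7222 → τ = 82.2·6.7222·0.97 = 535.99 N·m
chain 136/20 = 6.8 → τ = 535.99·6.8·0.97 = 3535.4 N·m
gear mesh 42/58 = 0.72414 → τ = 3535.4·0.72414·0.95 = 2432.1 N·m

2432 N·m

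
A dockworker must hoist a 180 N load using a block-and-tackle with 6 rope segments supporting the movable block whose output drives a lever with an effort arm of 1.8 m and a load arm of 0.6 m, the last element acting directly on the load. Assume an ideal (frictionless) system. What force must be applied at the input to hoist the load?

Block-and-tackle MA = number of supporting rope parts = 6.
Lever MA = effort arm / load arm = 1.8/0.6 = 3.
Combined ideal MA = 6 × 3 = 18.
Effort = load / MA = 180 / 18 = 10 N.

10 N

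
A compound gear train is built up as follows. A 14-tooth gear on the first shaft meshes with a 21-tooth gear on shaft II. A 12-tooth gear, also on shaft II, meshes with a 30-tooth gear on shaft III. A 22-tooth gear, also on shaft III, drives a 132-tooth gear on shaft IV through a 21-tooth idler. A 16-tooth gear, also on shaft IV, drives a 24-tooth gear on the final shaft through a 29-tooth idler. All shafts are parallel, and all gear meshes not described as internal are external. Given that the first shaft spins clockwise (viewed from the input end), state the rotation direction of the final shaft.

clockwise

the first shaft → shaft II: external mesh, 1 reversal → CCW.
shaft II → shaft III: external mesh, 1 reversal → CW.
shaft III → shaft IV: driver → idler → driven is 2 external meshes, 2 reversals → CW.
shaft IV → the final shaft: driver → idler → driven is 2 external meshes, 2 reversals → CW.
6 reversals in total — an even number — so the final shaft turns the same way as the first shaft.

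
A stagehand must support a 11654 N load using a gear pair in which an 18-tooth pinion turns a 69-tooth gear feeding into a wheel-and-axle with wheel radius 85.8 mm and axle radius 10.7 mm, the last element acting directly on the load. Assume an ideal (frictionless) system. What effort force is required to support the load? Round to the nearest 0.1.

Gear pair MA = 69/18 = 3.8333.
Wheel-and-axle MA = R/r = 85.8/10.7 = 8.0187.
Combined ideal MA = 3.8333 × 8.0187 = 30.738.
Effort = load / MA = 11654 / 30.738 = 379.14 N.

379.1 N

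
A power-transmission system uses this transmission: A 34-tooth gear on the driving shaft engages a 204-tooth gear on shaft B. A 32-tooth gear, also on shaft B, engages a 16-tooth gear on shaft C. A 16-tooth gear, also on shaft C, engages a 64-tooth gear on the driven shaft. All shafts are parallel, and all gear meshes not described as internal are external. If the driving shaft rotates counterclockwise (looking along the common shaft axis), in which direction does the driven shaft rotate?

the driving shaft → shaft B: external mesh, 1 reversal → CW.
shaft B → shaft C: external mesh, 1 reversal → CCW.
shaft C → the driven shaft: external mesh, 1 reversal → CW.
3 reversals in total — an odd number — so the driven shaft turns opposite to the driving shaft.

clockwise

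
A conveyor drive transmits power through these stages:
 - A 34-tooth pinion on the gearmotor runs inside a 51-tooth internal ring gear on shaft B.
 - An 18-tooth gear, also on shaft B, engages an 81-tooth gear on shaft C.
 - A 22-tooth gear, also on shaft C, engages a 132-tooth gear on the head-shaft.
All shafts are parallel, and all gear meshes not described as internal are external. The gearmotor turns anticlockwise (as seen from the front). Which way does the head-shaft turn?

the gearmotor → shaft B: internal mesh, same direction → CCW.
shaft B → shaft C: external mesh, 1 reversal → CW.
shaft C → the head-shaft: external mesh, 1 reversal → CCW.
2 reversals in total — an even number — so the head-shaft turns the same way as the gearmotor.

anticlockwise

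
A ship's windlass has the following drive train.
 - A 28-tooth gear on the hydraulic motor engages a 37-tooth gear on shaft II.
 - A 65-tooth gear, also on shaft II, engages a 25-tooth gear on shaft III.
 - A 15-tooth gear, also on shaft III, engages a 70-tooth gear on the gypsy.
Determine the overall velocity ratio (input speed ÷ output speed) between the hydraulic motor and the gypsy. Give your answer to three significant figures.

2.37

Each stage contributes driven/driver: gear mesh 37/28 = 1.3214, gear mesh 25/65 = 0.38462, gear mesh 70/15 = 4.6667.
Overall: 1.3214 × 0.38462 × 4.6667 = 2.3718.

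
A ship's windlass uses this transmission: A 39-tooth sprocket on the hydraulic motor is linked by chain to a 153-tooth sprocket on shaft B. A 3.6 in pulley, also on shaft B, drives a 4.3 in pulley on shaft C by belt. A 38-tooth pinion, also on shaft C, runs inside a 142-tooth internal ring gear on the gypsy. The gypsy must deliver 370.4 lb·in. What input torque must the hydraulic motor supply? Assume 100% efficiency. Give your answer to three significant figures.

21.2 lb·in

Overall ratio R = 3.9231 × 1.1944 × 3.7368 = 17.51.
Input torque = output torque / R = 370.4 / 17.51 = 21.153 lb·in.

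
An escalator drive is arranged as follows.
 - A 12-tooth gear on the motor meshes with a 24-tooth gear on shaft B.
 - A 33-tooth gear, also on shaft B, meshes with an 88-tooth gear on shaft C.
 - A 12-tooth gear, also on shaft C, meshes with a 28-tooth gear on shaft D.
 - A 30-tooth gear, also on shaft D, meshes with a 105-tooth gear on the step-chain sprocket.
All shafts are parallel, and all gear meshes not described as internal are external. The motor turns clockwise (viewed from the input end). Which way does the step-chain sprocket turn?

clockwise

the motor → shaft B: external mesh, 1 reversal → CCW.
shaft B → shaft C: external mesh, 1 reversal → CW.
shaft C → shaft D: external mesh, 1 reversal → CCW.
shaft D → the step-chain sprocket: external mesh, 1 reversal → CW.
4 reversals in total — an even number — so the step-chain sprocket turns the same way as the motor.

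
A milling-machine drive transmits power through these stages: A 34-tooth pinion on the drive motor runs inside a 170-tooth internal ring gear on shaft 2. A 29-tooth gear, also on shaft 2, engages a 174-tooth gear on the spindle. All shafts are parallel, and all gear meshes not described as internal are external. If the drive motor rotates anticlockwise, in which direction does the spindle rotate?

clockwise

the drive motor → shaft 2: internal mesh, same direction → CCW.
shaft 2 → the spindle: external mesh, 1 reversal → CW.
1 reversal in total — an odd number — so the spindle turns opposite to the drive motor.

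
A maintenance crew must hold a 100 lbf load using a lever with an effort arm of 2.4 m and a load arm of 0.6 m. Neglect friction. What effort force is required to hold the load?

25 lbf

Lever MA = effort arm / load arm = 2.4/0.6 = 4.
Effort = load / MA = 100 / 4 = 25 lbf.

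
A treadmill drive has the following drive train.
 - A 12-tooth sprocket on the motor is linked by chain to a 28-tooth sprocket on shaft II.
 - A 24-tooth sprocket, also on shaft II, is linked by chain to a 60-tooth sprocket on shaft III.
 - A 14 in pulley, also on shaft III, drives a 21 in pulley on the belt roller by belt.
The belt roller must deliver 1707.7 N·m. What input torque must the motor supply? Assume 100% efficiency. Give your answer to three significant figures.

Overall ratio R = 2.3333 × 2.5 × 1.5 = 8.75.
Input torque = output torque / R = 1707.7 / 8.75 = 195.17 N·m.

195 N·m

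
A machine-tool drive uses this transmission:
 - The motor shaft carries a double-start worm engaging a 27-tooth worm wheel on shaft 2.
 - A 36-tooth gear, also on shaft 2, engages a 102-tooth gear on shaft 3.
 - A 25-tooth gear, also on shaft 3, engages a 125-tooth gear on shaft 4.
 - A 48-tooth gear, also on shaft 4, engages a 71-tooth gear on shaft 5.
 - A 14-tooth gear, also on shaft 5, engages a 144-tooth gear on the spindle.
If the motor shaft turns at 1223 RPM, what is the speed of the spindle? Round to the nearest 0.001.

0.420 RPM

the motor shaft → shaft 2 (worm, 27/2): 1223 ÷ 13.5 = 90.593 RPM
shaft 2 → shaft 3 (gear mesh, 102/36): 90.593 ÷ 2.8333 = 31.974 RPM
shaft 3 → shaft 4 (gear mesh, 125/25): 31.974 ÷ 5 = 6.3948 RPM
shaft 4 → shaft 5 (gear mesh, 71/48): 6.3948 ÷ 1.4792 = 4.3232 RPM
shaft 5 → the spindle (gear mesh, 144/14): 4.3232 ÷ 10.286 = 0.42031 RPM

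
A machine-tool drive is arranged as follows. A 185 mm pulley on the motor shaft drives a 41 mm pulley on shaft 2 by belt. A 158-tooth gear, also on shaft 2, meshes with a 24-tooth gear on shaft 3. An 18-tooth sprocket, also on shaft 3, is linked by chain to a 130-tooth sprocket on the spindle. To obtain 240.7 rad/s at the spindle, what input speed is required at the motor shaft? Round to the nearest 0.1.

Overall ratio R = 0.22162 × 0.1519 × 7.2222 = 0.24313.
Required input speed = output speed × R = 240.7 × 0.24313 = 58.521 rad/s.

58.5 rad/s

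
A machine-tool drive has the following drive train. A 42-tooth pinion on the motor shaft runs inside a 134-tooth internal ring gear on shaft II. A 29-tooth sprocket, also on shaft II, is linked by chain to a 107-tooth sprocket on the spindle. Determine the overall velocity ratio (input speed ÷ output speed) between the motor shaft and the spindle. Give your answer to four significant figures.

Each stage contributes driven/driver: internal gear 134/42 = 3.1905, chain 107/29 = 3.6897.
Overall: 3.1905 × 3.6897 = 11.772.

11.77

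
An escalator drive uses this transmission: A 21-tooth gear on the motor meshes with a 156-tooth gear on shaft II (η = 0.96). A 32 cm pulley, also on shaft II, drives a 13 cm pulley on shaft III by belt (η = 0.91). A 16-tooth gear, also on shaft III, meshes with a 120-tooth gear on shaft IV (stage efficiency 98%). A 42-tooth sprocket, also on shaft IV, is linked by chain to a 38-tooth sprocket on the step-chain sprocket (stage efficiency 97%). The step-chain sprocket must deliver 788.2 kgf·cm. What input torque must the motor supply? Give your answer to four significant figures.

46.35 kgf·cm

Overall ratio R = 7.4286 × 0.40625 × 7.5 × 0.90476 = 20.478; overall efficiency η = 0.96 × 0.91 × 0.98 × 0.97 = 0.8304.
Input torque = output torque / (R × η) = 788.2 / (20.478 × 0.8304) = 46.348 kgf·cm.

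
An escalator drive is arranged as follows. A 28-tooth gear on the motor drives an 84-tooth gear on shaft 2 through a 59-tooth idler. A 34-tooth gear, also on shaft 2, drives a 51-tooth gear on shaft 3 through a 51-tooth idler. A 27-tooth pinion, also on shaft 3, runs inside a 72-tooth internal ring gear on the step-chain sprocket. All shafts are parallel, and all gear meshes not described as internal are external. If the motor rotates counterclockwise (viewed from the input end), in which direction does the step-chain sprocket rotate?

counterclockwise

the motor → shaft 2: driver → idler → driven is 2 external meshes, 2 reversals → CCW.
shaft 2 → shaft 3: driver → idler → driven is 2 external meshes, 2 reversals → CCW.
shaft 3 → the step-chain sprocket: internal mesh, same direction → CCW.
4 reversals in total — an even number — so the step-chain sprocket turns the same way as the motor.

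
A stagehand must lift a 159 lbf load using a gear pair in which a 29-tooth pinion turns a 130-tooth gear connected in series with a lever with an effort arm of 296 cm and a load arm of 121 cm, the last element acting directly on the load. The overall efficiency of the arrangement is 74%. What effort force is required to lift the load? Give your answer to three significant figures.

Gear pair MA = 130/29 = 4.4828.
Lever MA = effort arm / load arm = 296/121 = 2.4463.
Combined ideal MA = 4.4828 × 2.4463 = 10.966.
Actual MA = 10.966 × 0.74 = 8.1149.
Effort = load / actual MA = 159 / 8.1149 = 19.594 lbf.

19.6 lbf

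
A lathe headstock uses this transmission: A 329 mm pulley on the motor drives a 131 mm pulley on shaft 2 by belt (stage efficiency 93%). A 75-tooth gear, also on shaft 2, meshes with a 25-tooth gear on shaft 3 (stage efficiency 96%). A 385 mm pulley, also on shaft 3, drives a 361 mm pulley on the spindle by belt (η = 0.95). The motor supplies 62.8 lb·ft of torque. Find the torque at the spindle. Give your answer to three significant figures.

After the belt (131/329): 62.8 × 0.39818 × 0.93 = 23.255 lb·ft
After the gear mesh (25/75): 23.255 × 0.33333 × 0.96 = 7.4416 lb·ft
After the belt (361/385): 7.4416 × 0.93766 × 0.95 = 6.6288 lb·ft

6.63 lb·ft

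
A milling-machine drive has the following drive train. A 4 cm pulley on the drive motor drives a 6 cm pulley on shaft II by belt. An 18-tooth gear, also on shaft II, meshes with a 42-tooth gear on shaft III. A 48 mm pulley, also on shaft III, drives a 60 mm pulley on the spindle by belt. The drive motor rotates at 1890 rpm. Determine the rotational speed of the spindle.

Belt: ratio = 6/4 = 1.5, so shaft II turns at 1890 / 1.5 = 1260 rpm.
Gear mesh: ratio = 42/18 = 2.3333, so shaft III turns at 1260 / 2.3333 = 540 rpm.
Belt: ratio = 60/48 = 1.25, so the spindle turns at 540 / 1.25 = 432 rpm.

432 rpm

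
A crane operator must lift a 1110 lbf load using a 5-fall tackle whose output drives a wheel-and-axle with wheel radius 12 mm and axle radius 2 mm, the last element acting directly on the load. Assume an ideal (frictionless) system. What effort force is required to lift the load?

Block-and-tackle MA = number of supporting rope parts = 5.
Wheel-and-axle MA = R/r = 12/2 = 6.
Combined ideal MA = 5 × 6 = 30.
Effort = load / MA = 1110 / 30 = 37 lbf.

37 lbf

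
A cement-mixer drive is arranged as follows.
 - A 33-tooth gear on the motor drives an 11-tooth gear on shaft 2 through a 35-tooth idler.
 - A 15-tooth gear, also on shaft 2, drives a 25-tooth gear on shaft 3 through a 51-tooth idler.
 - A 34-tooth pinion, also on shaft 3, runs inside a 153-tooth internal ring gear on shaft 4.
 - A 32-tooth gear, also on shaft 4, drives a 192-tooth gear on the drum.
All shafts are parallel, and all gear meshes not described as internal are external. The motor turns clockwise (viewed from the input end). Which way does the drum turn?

counterclockwise

the motor → shaft 2: driver → idler → driven is 2 external meshes, 2 reversals → CW.
shaft 2 → shaft 3: driver → idler → driven is 2 external meshes, 2 reversals → CW.
shaft 3 → shaft 4: internal mesh, same direction → CW.
shaft 4 → the drum: external mesh, 1 reversal → CCW.
5 reversals in total — an odd number — so the drum turns opposite to the motor.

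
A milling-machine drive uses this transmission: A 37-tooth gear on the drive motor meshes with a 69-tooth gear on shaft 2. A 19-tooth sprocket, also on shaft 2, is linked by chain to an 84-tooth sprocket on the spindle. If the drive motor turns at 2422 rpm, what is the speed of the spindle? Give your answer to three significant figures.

294 rpm

the drive motor → shaft 2 (gear mesh, 69/37): 2422 ÷ 1.8649 = 1298.8 rpm
shaft 2 → the spindle (chain, 84/19): 1298.8 ÷ 4.4211 = 293.77 rpm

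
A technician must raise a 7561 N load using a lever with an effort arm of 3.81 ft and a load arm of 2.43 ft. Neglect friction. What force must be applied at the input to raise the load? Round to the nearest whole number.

Lever MA = effort arm / load arm = 3.81/2.43 = 1.5679.
Effort = load / MA = 7561 / 1.5679 = 4822.4 N.

4822 N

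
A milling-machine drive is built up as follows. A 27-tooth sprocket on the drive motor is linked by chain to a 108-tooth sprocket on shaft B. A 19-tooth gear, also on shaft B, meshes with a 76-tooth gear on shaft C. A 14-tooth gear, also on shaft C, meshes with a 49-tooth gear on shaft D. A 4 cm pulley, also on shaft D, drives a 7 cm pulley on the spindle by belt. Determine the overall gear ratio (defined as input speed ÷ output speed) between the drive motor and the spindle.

Each stage contributes driven/driver: chain 108/27 = 4, gear mesh 76/19 = 4, gear mesh 49/14 = 3.5, belt 7/4 = 1.75.
Overall: 4 × 4 × 3.5 × 1.75 = 98.

98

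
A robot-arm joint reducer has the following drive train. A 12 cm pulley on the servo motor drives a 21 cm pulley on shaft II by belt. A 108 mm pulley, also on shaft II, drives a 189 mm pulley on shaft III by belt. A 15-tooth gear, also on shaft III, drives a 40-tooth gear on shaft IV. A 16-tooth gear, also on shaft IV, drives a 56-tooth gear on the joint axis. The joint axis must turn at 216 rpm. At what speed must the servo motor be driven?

6174 rpm

Overall ratio R = 1.75 × 1.75 × 2.6667 × 3.5 = 28.583.
Required input speed = output speed × R = 216 × 28.583 = 6174 rpm.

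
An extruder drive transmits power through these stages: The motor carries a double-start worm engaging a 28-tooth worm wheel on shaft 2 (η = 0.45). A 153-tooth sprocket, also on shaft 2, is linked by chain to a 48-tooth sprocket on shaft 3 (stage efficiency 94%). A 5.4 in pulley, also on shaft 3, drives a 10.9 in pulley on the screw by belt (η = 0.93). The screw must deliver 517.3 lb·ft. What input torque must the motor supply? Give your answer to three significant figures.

Overall ratio R = 14 × 0.31373 × 2.0185 = 8.8656; overall efficiency η = 0.45 × 0.94 × 0.93 = 0.3934.
Input torque = output torque / (R × η) = 517.3 / (8.8656 × 0.3934) = 148.32 lb·ft.

148 lb·ft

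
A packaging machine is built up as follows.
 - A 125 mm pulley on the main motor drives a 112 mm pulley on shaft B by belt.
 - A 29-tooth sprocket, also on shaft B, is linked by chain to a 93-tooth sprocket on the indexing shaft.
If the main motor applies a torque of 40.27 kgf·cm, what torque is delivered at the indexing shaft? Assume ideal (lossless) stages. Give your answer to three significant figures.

After the belt (112/125): 40.27 × 0.896 = 36.082 kgf·cm
After the chain (93/29): 36.082 × 3.2069 = 115.71 kgf·cm

116 kgf·cm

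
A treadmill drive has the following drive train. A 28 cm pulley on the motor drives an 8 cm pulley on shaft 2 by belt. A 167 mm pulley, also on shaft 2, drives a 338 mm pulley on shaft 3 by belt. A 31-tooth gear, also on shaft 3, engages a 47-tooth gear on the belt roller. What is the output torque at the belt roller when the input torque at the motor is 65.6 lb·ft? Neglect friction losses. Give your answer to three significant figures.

Belt: ratio = 8/28 = 0.28571; torque at shaft 2 = 65.6 × 0.28571 = 18.743 lb·ft.
Belt: ratio = 338/167 = 2.024; torque at shaft 3 = 18.743 × 2.024 = 37.935 lb·ft.
Gear mesh: ratio = 47/31 = 1.5161; torque at the belt roller = 37.935 × 1.5161 = 57.514 lb·ft.

57.5 lb·ft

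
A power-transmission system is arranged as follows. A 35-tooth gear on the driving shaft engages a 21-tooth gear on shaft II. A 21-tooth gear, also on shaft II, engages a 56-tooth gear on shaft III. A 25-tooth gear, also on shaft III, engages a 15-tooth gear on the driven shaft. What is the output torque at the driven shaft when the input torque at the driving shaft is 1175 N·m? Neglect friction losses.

1128 N·m

After the gear mesh (21/35): 1175 × 0.6 = 705 N·m
After the gear mesh (56/21): 705 × 2.6667 = 1880 N·m
After the gear mesh (15/25): 1880 × 0.6 = 1128 N·m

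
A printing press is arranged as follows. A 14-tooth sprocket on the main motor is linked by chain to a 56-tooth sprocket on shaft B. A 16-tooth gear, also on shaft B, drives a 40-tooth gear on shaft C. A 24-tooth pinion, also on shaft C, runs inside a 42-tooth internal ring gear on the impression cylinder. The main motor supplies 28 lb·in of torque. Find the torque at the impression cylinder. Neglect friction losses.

After the chain (56/14): 28 × 4 = 112 lb·in
After the gear mesh (40/16): 112 × 2.5 = 280 lb·in
After the internal gear (42/24): 280 × 1.75 = 490 lb·in

490 lb·in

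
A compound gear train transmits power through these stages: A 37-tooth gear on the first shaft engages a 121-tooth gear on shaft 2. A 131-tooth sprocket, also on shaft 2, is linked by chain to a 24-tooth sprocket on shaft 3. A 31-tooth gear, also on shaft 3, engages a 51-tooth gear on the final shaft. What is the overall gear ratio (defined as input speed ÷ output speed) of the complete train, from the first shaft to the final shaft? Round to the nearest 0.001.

0.986

Each stage contributes driven/driver: gear mesh 121/37 = 3.2703, chain 24/131 = 0.18321, gear mesh 51/31 = 1.6452.
Overall: 3.2703 × 0.18321 × 1.6452 = 0.98567.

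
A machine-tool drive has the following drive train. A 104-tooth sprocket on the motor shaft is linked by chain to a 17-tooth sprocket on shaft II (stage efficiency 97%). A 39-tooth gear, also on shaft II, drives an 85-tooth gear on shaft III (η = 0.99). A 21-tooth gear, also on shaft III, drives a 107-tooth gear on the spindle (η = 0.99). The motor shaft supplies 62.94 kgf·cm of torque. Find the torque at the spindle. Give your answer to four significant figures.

108.6 kgf·cm

Chain: ratio = 17/104 = 0.16346; torque at shaft II = 62.94 × 0.16346 × 0.97 = 9.9796 kgf·cm.
Gear mesh: ratio = 85/39 = 2.1795; torque at shaft III = 9.9796 × 2.1795 × 0.99 = 21.533 kgf·cm.
Gear mesh: ratio = 107/21 = 5.0952; torque at the spindle = 21.533 × 5.0952 × 0.99 = 108.62 kgf·cm.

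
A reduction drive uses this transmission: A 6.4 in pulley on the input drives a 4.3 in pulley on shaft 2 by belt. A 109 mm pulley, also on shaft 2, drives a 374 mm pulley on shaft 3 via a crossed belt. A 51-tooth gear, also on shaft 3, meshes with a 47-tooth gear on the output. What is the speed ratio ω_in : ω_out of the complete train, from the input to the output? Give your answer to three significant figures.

Each stage contributes driven/driver: belt 4.3/6.4 = 0.67187, belt 374/109 = 3.4312, gear mesh 47/51 = 0.92157.
Overall: 0.67187 × 3.4312 × 0.92157 = 2.1245.

2.12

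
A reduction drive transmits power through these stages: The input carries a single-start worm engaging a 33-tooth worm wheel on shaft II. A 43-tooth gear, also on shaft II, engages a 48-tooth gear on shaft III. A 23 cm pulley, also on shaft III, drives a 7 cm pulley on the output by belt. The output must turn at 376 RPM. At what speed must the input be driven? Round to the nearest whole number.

Overall ratio R = 33 × 1.1163 × 0.30435 = 11.211.
Required input speed = output speed × R = 376 × 11.211 = 4215.5 RPM.

4215 RPM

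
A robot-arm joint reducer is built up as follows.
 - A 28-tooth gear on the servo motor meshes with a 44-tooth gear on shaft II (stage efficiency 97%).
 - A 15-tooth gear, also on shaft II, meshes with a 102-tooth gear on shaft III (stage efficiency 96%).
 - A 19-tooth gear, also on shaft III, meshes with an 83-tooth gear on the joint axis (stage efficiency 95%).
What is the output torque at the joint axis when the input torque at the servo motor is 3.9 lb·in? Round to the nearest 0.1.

Gear mesh: ratio = 44/28 = 1.5714; torque at shaft II = 3.9 × 1.5714 × 0.97 = 5.9447 lb·in.
Gear mesh: ratio = 102/15 = 6.8; torque at shaft III = 5.9447 × 6.8 × 0.96 = 38.807 lb·in.
Gear mesh: ratio = 83/19 = 4.3684; torque at the joint axis = 38.807 × 4.3684 × 0.95 = 161.05 lb·in.

161.0 lb·in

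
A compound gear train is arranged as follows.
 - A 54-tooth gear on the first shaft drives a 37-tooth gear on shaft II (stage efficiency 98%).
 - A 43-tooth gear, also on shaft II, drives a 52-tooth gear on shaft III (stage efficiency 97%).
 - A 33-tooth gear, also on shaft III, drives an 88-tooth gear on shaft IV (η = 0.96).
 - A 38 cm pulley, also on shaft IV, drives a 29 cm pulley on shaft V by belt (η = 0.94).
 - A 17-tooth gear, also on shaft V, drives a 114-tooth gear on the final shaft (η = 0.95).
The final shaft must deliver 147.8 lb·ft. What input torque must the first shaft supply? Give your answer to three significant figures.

16.0 lb·ft

Overall ratio R = 0.68519 × 1.2093 × 2.6667 × 0.76316 × 6.7059 = 11.308; overall efficiency η = 0.98 × 0.97 × 0.96 × 0.94 × 0.95 = 0.8149.
Input torque = output torque / (R × η) = 147.8 / (11.308 × 0.8149) = 16.039 lb·ft.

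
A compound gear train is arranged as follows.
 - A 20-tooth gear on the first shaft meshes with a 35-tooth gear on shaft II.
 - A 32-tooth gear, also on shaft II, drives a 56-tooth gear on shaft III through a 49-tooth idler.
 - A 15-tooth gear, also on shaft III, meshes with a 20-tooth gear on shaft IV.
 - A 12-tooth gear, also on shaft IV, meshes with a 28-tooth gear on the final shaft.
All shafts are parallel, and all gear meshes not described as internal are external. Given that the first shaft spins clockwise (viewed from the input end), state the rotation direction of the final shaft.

anticlockwise

the first shaft → shaft II: external mesh, 1 reversal → CCW.
shaft II → shaft III: driver → idler → driven is 2 external meshes, 2 reversals → CCW.
shaft III → shaft IV: external mesh, 1 reversal → CW.
shaft IV → the final shaft: external mesh, 1 reversal → CCW.
5 reversals in total — an odd number — so the final shaft turns opposite to the first shaft.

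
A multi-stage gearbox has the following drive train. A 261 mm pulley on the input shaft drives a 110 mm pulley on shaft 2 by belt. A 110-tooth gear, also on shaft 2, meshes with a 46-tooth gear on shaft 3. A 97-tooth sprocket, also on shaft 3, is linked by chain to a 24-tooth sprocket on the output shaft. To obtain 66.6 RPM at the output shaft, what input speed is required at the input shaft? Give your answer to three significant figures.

Overall ratio R = 0.42146 × 0.41818 × 0.24742 = 0.043607.
Required input speed = output speed × R = 66.6 × 0.043607 = 2.9042 RPM.

2.90 RPM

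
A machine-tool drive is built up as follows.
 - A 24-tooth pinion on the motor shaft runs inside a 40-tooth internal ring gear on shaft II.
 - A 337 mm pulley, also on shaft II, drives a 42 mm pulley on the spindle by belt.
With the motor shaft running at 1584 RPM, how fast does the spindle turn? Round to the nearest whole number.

7626 RPM

Internal gear: ratio = 40/24 = 1.6667, so shaft II turns at 1584 / 1.6667 = 950.4 RPM.
Belt: ratio = 42/337 = 0.12463, so the spindle turns at 950.4 / 0.12463 = 7625.8 RPM.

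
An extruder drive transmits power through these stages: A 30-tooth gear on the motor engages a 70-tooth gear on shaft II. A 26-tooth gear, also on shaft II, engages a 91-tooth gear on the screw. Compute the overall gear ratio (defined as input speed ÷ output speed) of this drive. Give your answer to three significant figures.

8.17

Each stage contributes driven/driver: gear mesh 70/30 = 2.3333, gear mesh 91/26 = 3.5.
Overall: 2.3333 × 3.5 = 8.1667.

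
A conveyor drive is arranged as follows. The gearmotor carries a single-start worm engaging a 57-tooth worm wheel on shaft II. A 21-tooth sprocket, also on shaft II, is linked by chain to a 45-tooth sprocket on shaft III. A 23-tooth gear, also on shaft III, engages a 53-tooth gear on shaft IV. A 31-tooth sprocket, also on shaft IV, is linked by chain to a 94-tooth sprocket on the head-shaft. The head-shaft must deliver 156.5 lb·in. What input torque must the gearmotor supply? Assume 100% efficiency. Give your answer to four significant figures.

Overall ratio R = 57 × 2.1429 × 2.3043 × 3.0323 = 853.46.
Input torque = output torque / R = 156.5 / 853.46 = 0.18337 lb·in.

0.1834 lb·in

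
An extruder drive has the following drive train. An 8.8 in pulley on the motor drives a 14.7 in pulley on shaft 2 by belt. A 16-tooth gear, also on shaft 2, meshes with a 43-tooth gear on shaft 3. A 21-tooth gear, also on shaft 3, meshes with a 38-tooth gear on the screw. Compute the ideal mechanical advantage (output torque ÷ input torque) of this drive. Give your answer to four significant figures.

Each stage contributes driven/driver: belt 14.7/8.8 = 1.6705, gear mesh 43/16 = 2.6875, gear mesh 38/21 = 1.8095.
Overall: 1.6705 × 2.6875 × 1.8095 = 8.1236.

8.124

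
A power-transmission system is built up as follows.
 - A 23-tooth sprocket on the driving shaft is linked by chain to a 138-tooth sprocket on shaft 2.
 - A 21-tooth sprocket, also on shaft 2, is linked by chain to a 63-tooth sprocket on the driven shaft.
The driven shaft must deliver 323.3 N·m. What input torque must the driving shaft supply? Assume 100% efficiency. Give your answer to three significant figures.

18.0 N·m

Overall ratio R = 6 × 3 = 18.
Input torque = output torque / R = 323.3 / 18 = 17.961 N·m.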